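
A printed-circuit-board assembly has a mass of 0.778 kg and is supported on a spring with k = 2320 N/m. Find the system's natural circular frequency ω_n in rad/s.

54.6 rad/s

ω_n = √(k/m) = √(2320/0.778) = √2982 = 54.61 rad/s.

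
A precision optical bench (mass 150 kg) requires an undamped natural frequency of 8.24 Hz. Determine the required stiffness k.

402000 N/m

ω_n = 2πf_n = 2π × 8.24 = 51.77 rad/s.
k = m·ω_n² = 150 × 51.77² = 150 × 2680 = 402100 N/m.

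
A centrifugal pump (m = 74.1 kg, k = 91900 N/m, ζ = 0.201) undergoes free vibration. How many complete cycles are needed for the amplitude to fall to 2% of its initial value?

Logarithmic decrement δ = 2πζ/√(1 − ζ²) = 2π × 0.2010/√(1 − 0.0404) = 1.289.
x_n/x₀ = e^(−nδ) ≤ 0.02; take ln: n ≥ ln(1/0.02)/δ = 3.912/1.289 = 3.034.
So 4 complete cycles are required.

4 cycles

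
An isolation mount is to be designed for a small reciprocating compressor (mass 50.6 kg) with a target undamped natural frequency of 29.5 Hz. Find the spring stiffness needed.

1740000 N/m

ω_n = 2πf_n = 2π × 29.5 = 185.4 rad/s.
k = m·ω_n² = 50.6 × 185.4² = 50.6 × 34360 = 1738000 N/m.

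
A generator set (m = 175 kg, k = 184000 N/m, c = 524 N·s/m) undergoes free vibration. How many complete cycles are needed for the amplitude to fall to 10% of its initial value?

ζ = c/(2√(km)) = 524/(2√(184000 × 175)) = 524/11350 = 0.04617.
Logarithmic decrement δ = 2πζ/√(1 − ζ²) = 2π × 0.04617/√(1 − 0.00213) = 0.2904.
x_n/x₀ = e^(−nδ) ≤ 0.1; take ln: n ≥ ln(1/0.1)/δ = 2.303/0.2904 = 7.929.
So 8 complete cycles are required.

8 cycles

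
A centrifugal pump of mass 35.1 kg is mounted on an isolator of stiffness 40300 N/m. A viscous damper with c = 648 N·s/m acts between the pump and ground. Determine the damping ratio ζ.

0.272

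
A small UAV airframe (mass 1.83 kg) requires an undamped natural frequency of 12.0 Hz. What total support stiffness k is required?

10400 N/m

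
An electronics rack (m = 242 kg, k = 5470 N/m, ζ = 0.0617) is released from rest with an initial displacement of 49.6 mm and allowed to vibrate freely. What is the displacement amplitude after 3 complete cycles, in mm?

Logarithmic decrement δ = 2πζ/√(1 − ζ²) = 2π × 0.06170/√(1 − 0.00381) = 0.3884.
After n cycles, x_n/x₀ = e^(−nδ), so x_3 = 49.6 × e^(−3 × 0.3884) = 49.6 × 0.3118 = 15.47 mm.

15.5 mm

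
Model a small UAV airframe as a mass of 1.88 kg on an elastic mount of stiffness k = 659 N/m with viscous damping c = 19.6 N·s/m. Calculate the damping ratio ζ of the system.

0.278

ω_n = √(k/m) = √(659.0/1.88) = 18.72 rad/s.
Critical damping c_c = 2√(k·m) = 2√(659.0 × 1.88) = 70.40 N·s/m, so ζ = c/c_c = 19.6/70.40 = 0.2784.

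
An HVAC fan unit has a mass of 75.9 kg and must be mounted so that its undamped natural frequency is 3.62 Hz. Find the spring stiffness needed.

ω_n = 2πf_n = 2π × 3.62 = 22.75 rad/s.
k = m·ω_n² = 75.9 × 22.75² = 75.9 × 517.3 = 39270 N/m.

39300 N/m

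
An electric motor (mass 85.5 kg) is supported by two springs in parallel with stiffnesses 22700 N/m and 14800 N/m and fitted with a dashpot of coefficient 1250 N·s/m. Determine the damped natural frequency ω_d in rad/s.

19.6 rad/s

Parallel springs add: k_eq = 22700 + 14800 = 37500 N/m.
ω_n = √(k_eq/m) = √(37500/85.5) = 20.94 rad/s.
Critical damping c_c = 2√(k_eq·m) = 2√(37500 × 85.5) = 3581 N·s/m, so ζ = c/c_c = 1250/3581 = 0.3490.
ω_d = ω_n√(1 − ζ²) = 20.94 × √(1 − 0.122) = 19.63 rad/s.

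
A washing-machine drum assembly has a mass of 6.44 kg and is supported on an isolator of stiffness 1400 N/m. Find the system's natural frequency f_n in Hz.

ω_n = √(k/m) = √(1400/6.44) = √217.4 = 14.74 rad/s.
f_n = ω_n/(2π) = 14.74/6.283 = 2.347 Hz.

2.35 Hz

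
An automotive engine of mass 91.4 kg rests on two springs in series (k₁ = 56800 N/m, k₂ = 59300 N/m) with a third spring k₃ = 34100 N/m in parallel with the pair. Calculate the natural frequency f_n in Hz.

Series pair: k_s = k₁k₂/(k₁+k₂) = (56800)(59300)/(56800 + 59300) = 29010 N/m. In parallel with k₃: k_eq = 29010 + 34100 = 63110 N/m.
ω_n = √(k_eq/m) = √(63110/91.4) = √690.5 = 26.28 rad/s.
f_n = ω_n/(2π) = 26.28/6.283 = 4.182 Hz.

4.18 Hz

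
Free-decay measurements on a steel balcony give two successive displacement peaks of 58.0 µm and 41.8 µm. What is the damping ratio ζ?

Logarithmic decrement δ = (1/n)·ln(x₀/x_n) = (1/1)·ln(58.0/41.8) = (1/1)·ln(1.388) = 0.3275.
ζ = δ/√(4π² + δ²) = 0.3275/√(39.48 + 0.107) = 0.3275/6.292 = 0.05206.

0.0521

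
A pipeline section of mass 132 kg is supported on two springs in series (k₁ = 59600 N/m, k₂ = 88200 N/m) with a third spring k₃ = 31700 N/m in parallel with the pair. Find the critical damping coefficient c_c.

Series pair: k_s = k₁k₂/(k₁+k₂) = (59600)(88200)/(59600 + 88200) = 35570 N/m. In parallel with k₃: k_eq = 35570 + 31700 = 67270 N/m.
c_c = 2√(k_eq·m) = 2√(67270 × 132) = 2 × 2980 = 5960 N·s/m.

5960 N·s/m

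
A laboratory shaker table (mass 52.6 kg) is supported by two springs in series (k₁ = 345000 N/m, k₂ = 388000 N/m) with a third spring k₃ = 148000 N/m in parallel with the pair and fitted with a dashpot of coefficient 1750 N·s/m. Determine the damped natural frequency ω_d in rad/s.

77.5 rad/s

Series pair: k_s = k₁k₂/(k₁+k₂) = (345000)(388000)/(345000 + 388000) = 182600 N/m. In parallel with k₃: k_eq = 182600 + 148000 = 330600 N/m.
ω_n = √(k_eq/m) = √(330600/52.6) = 79.28 rad/s.
Critical damping c_c = 2√(k_eq·m) = 2√(330600 × 52.6) = 8340 N·s/m, so ζ = c/c_c = 1750/8340 = 0.2098.
ω_d = ω_n√(1 − ζ²) = 79.28 × √(1 − 0.0440) = 77.52 rad/s.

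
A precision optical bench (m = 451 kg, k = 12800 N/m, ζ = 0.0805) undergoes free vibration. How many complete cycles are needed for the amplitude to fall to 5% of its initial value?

Logarithmic decrement δ = 2πζ/√(1 − ζ²) = 2π × 0.08050/√(1 − 0.00648) = 0.5074.
x_n/x₀ = e^(−nδ) ≤ 0.05; take ln: n ≥ ln(1/0.05)/δ = 2.996/0.5074 = 5.904.
So 6 complete cycles are required.

6 cycles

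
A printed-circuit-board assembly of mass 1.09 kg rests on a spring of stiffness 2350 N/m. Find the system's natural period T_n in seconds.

0.135 s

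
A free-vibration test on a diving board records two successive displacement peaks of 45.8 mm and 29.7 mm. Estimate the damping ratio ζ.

Logarithmic decrement δ = (1/n)·ln(x₀/x_n) = (1/1)·ln(45.8/29.7) = (1/1)·ln(1.542) = 0.4331.
ζ = δ/√(4π² + δ²) = 0.4331/√(39.48 + 0.188) = 0.4331/6.298 = 0.06877.

0.0688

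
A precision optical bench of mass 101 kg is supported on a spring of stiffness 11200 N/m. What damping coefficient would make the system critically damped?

c_c = 2√(k·m) = 2√(11200 × 101) = 2 × 1064 = 2127 N·s/m.

2130 N·s/m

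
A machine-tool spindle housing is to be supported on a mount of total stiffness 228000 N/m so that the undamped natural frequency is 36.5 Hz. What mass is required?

4.34 kg

ω_n = 2πf_n = 2π × 36.5 = 229.3 rad/s.
m = k/ω_n² = 228000/229.3² = 228000/52600 = 4.335 kg.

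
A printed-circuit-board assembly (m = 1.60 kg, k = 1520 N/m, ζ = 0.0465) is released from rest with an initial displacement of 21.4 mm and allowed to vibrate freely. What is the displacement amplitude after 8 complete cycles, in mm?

2.06 mm

Logarithmic decrement δ = 2πζ/√(1 − ζ²) = 2π × 0.04650/√(1 − 0.00216) = 0.2925.
After n cycles, x_n/x₀ = e^(−nδ), so x_8 = 21.4 × e^(−8 × 0.2925) = 21.4 × 0.09634 = 2.062 mm.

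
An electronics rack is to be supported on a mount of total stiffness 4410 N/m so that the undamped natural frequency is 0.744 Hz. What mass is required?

202 kg

ω_n = 2πf_n = 2π × 0.744 = 4.675 rad/s.
m = k/ω_n² = 4410/4.675² = 4410/21.85 = 201.8 kg.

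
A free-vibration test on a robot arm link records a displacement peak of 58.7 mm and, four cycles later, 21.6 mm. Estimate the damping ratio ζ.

0.0397

Logarithmic decrement δ = (1/n)·ln(x₀/x_n) = (1/4)·ln(58.7/21.6) = (1/4)·ln(2.718) = 0.2499.
ζ = δ/√(4π² + δ²) = 0.2499/√(39.48 + 0.0625) = 0.2499/6.288 = 0.03975.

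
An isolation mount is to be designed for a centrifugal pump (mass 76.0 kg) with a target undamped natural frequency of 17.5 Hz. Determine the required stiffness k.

ω_n = 2πf_n = 2π × 17.5 = 110.0 rad/s.
k = m·ω_n² = 76.0 × 110.0² = 76.0 × 12090 = 918900 N/m.

919000 N/m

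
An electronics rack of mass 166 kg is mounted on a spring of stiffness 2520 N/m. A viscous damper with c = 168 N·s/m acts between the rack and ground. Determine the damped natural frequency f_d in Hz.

ω_n = √(k/m) = √(2520/166) = 3.896 rad/s.
Critical damping c_c = 2√(k·m) = 2√(2520 × 166) = 1294 N·s/m, so ζ = c/c_c = 168/1294 = 0.1299.
ω_d = ω_n√(1 − ζ²) = 3.896 × √(1 − 0.0169) = 3.863 rad/s.
f_d = ω_d/(2π) = 0.6149 Hz.

0.615 Hz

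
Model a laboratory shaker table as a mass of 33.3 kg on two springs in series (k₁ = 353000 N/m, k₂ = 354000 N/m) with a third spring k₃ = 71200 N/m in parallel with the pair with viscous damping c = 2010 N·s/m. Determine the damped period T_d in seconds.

0.0777 s

Series pair: k_s = k₁k₂/(k₁+k₂) = (353000)(354000)/(353000 + 354000) = 176700 N/m. In parallel with k₃: k_eq = 176700 + 71200 = 247900 N/m.
ω_n = √(k_eq/m) = √(247900/33.3) = 86.29 rad/s.
Critical damping c_c = 2√(k_eq·m) = 2√(247900 × 33.3) = 5747 N·s/m, so ζ = c/c_c = 2010/5747 = 0.3498.
ω_d = ω_n√(1 − ζ²) = 86.29 × √(1 − 0.122) = 80.84 rad/s.
T_d = 2π/ω_d = 0.07772 s.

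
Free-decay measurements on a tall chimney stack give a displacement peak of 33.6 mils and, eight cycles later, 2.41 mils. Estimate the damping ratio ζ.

Logarithmic decrement δ = (1/n)·ln(x₀/x_n) = (1/8)·ln(33.6/2.41) = (1/8)·ln(13.94) = 0.3294.
ζ = δ/√(4π² + δ²) = 0.3294/√(39.48 + 0.108) = 0.3294/6.292 = 0.05235.

0.0523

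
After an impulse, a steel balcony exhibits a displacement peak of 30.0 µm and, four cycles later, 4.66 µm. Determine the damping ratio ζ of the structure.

Logarithmic decrement δ = (1/n)·ln(x₀/x_n) = (1/4)·ln(30.0/4.66) = (1/4)·ln(6.438) = 0.4655.
ζ = δ/√(4π² + δ²) = 0.4655/√(39.48 + 0.217) = 0.4655/6.300 = 0.07389.

0.0739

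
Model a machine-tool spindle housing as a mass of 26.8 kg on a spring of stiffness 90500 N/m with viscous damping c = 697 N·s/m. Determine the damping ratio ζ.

0.224

ω_n = √(k/m) = √(90500/26.8) = 58.11 rad/s.
Critical damping c_c = 2√(k·m) = 2√(90500 × 26.8) = 3115 N·s/m, so ζ = c/c_c = 697/3115 = 0.2238.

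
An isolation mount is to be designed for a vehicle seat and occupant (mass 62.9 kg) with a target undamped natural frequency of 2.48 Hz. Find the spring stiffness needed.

15300 N/m

ω_n = 2πf_n = 2π × 2.48 = 15.58 rad/s.
k = m·ω_n² = 62.9 × 15.58² = 62.9 × 242.8 = 15270 N/m.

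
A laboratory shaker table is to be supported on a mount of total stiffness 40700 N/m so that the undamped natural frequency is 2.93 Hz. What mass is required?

ω_n = 2πf_n = 2π × 2.93 = 18.41 rad/s.
m = k/ω_n² = 40700/18.41² = 40700/338.9 = 120.1 kg.

120 kg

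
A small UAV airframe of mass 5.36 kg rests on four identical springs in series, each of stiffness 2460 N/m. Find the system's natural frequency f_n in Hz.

1.70 Hz

Series springs: 1/k_eq = 4/2460, so k_eq = 2460/4 = 615.0 N/m.
ω_n = √(k_eq/m) = √(615.0/5.36) = √114.7 = 10.71 rad/s.
f_n = ω_n/(2π) = 10.71/6.283 = 1.705 Hz.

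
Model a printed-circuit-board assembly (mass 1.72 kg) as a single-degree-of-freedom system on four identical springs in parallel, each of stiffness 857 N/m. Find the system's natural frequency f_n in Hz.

Parallel springs add: k_eq = 4 × 857 = 3428 N/m.
ω_n = √(k_eq/m) = √(3428/1.72) = √1993 = 44.64 rad/s.
f_n = ω_n/(2π) = 44.64/6.283 = 7.105 Hz.

7.11 Hz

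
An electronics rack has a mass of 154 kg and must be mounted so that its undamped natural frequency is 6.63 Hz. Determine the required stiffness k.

ω_n = 2πf_n = 2π × 6.63 = 41.66 rad/s.
k = m·ω_n² = 154 × 41.66² = 154 × 1735 = 267200 N/m.

267000 N/m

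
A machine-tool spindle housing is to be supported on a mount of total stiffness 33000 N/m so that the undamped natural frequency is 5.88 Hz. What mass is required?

ω_n = 2πf_n = 2π × 5.88 = 36.95 rad/s.
m = k/ω_n² = 33000/36.95² = 33000/1365 = 24.18 kg.

24.2 kg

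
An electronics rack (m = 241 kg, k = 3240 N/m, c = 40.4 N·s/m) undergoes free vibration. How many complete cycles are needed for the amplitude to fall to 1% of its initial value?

33 cycles

ζ = c/(2√(km)) = 40.4/(2√(3240 × 241)) = 40.4/1767 = 0.02286.
Logarithmic decrement δ = 2πζ/√(1 − ζ²) = 2π × 0.02286/√(1 − 0.000523) = 0.1437.
x_n/x₀ = e^(−nδ) ≤ 0.01; take ln: n ≥ ln(1/0.01)/δ = 4.605/0.1437 = 32.05.
So 33 complete cycles are required.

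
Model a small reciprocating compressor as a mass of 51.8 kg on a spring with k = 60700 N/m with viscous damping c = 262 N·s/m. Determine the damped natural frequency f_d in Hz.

5.43 Hz

ω_n = √(k/m) = √(60700/51.8) = 34.23 rad/s.
Critical damping c_c = 2√(k·m) = 2√(60700 × 51.8) = 3546 N·s/m, so ζ = c/c_c = 262/3546 = 0.07388.
ω_d = ω_n√(1 − ζ²) = 34.23 × √(1 − 0.00546) = 34.14 rad/s.
f_d = ω_d/(2π) = 5.433 Hz.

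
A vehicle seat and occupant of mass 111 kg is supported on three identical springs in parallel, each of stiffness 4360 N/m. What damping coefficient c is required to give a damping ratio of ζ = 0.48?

1160 N·s/m

Parallel springs add: k_eq = 3 × 4360 = 13080 N/m.
c_c = 2√(k_eq·m) = 2√(13080 × 111) = 2410 N·s/m.
c = ζ·c_c = 0.48 × 2410 = 1157 N·s/m.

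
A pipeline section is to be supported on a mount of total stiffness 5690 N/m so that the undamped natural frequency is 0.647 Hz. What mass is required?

344 kg

ω_n = 2πf_n = 2π × 0.647 = 4.065 rad/s.
m = k/ω_n² = 5690/4.065² = 5690/16.53 = 344.3 kg.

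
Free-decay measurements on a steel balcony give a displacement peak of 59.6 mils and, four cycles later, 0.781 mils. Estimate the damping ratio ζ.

Logarithmic decrement δ = (1/n)·ln(x₀/x_n) = (1/4)·ln(59.6/0.781) = (1/4)·ln(76.31) = 1.084.
ζ = δ/√(4π² + δ²) = 1.084/√(39.48 + 1.17) = 1.084/6.376 = 0.1700.

0.170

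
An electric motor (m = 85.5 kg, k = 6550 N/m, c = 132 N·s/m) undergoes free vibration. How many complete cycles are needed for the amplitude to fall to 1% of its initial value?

ζ = c/(2√(km)) = 132/(2√(6550 × 85.5)) = 132/1497 = 0.08819.
Logarithmic decrement δ = 2πζ/√(1 − ζ²) = 2π × 0.08819/√(1 − 0.00778) = 0.5563.
x_n/x₀ = e^(−nδ) ≤ 0.01; take ln: n ≥ ln(1/0.01)/δ = 4.605/0.5563 = 8.278.
So 9 complete cycles are required.

9 cycles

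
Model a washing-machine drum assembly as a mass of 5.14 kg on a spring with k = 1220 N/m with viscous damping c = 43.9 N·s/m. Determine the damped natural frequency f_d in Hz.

2.36 Hz

ω_n = √(k/m) = √(1220/5.14) = 15.41 rad/s.
Critical damping c_c = 2√(k·m) = 2√(1220 × 5.14) = 158.4 N·s/m, so ζ = c/c_c = 43.9/158.4 = 0.2772.
ω_d = ω_n√(1 − ζ²) = 15.41 × √(1 − 0.0768) = 14.80 rad/s.
f_d = ω_d/(2π) = 2.356 Hz.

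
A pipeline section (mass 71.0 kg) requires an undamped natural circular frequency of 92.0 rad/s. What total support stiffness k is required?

601000 N/m

k = m·ω_n² = 71.0 × 92.00² = 71.0 × 8464 = 600900 N/m.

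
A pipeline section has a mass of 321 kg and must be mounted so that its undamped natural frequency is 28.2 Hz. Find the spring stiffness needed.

10100000 N/m

ω_n = 2πf_n = 2π × 28.2 = 177.2 rad/s.
k = m·ω_n² = 321 × 177.2² = 321 × 31390 = 10080000 N/m.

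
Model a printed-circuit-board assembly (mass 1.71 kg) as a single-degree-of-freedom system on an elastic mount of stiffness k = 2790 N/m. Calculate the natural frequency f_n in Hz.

6.43 Hz

ω_n = √(k/m) = √(2790/1.71) = √1632 = 40.39 rad/s.
f_n = ω_n/(2π) = 40.39/6.283 = 6.429 Hz.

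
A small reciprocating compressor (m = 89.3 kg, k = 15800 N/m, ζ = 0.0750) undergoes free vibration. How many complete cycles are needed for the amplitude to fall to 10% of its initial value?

Logarithmic decrement δ = 2πζ/√(1 − ζ²) = 2π × 0.07500/√(1 − 0.00562) = 0.4726.
x_n/x₀ = e^(−nδ) ≤ 0.1; take ln: n ≥ ln(1/0.1)/δ = 2.303/0.4726 = 4.872.
So 5 complete cycles are required.

5 cycles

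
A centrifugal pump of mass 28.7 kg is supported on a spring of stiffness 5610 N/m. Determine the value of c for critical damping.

803 N·s/m

c_c = 2√(k·m) = 2√(5610 × 28.7) = 2 × 401.3 = 802.5 N·s/m.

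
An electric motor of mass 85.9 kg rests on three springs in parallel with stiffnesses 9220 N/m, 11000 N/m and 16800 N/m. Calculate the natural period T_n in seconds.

Parallel springs add: k_eq = 9220 + 11000 + 16800 = 37020 N/m.
ω_n = √(k_eq/m) = √(37020/85.9) = √431.0 = 20.76 rad/s.
T_n = 2π/ω_n = 6.283/20.76 = 0.3027 s.

0.303 s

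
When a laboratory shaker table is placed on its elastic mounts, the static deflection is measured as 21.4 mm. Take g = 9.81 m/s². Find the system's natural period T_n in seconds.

0.293 s

ω_n = √(g/δ_st) = √(9.81/0.0214) = √458.4 = 21.41 rad/s.
T_n = 2π/ω_n = 6.283/21.41 = 0.2935 s.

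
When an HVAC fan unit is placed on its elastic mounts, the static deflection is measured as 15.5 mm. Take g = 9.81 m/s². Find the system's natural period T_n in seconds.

ω_n = √(g/δ_st) = √(9.81/0.0155) = √632.9 = 25.16 rad/s.
T_n = 2π/ω_n = 6.283/25.16 = 0.2498 s.

0.250 s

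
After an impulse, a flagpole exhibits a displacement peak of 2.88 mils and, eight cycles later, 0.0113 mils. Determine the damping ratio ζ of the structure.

Logarithmic decrement δ = (1/n)·ln(x₀/x_n) = (1/8)·ln(2.88/0.0113) = (1/8)·ln(254.9) = 0.6926.
ζ = δ/√(4π² + δ²) = 0.6926/√(39.48 + 0.480) = 0.6926/6.321 = 0.1096.

0.110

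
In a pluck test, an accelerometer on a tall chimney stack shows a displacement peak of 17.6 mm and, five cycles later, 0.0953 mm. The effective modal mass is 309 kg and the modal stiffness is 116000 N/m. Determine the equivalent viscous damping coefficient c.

1960 N·s/m

Logarithmic decrement δ = (1/n)·ln(x₀/x_n) = (1/5)·ln(17.6/0.0953) = (1/5)·ln(184.7) = 1.044.
ζ = δ/√(4π² + δ²) = 1.044/√(39.48 + 1.09) = 1.044/6.369 = 0.1639.
c = ζ · 2√(km) = 0.1639 × 2√(116000 × 309) = 0.1639 × 11970 = 1962 N·s/m.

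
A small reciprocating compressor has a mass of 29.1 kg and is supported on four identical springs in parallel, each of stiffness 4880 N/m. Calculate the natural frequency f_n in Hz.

Parallel springs add: k_eq = 4 × 4880 = 19520 N/m.
ω_n = √(k_eq/m) = √(19520/29.1) = √670.8 = 25.90 rad/s.
f_n = ω_n/(2π) = 25.90/6.283 = 4.122 Hz.

4.12 Hz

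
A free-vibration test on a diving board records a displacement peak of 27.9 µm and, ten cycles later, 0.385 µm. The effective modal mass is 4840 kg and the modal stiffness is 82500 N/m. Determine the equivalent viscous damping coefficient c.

Logarithmic decrement δ = (1/n)·ln(x₀/x_n) = (1/10)·ln(27.9/0.385) = (1/10)·ln(72.47) = 0.4283.
ζ = δ/√(4π² + δ²) = 0.4283/√(39.48 + 0.183) = 0.4283/6.298 = 0.06801.
c = ζ · 2√(km) = 0.06801 × 2√(82500 × 4840) = 0.06801 × 39960 = 2718 N·s/m.

2720 N·s/m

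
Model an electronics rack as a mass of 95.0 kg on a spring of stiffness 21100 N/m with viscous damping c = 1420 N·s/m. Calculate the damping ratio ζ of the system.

ω_n = √(k/m) = √(21100/95.0) = 14.90 rad/s.
Critical damping c_c = 2√(k·m) = 2√(21100 × 95.0) = 2832 N·s/m, so ζ = c/c_c = 1420/2832 = 0.5015.

0.501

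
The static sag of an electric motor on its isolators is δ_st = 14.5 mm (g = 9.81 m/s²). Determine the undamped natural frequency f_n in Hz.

ω_n = √(g/δ_st) = √(9.81/0.0145) = √676.6 = 26.01 rad/s.
f_n = ω_n/(2π) = 26.01/6.283 = 4.140 Hz.

4.14 Hz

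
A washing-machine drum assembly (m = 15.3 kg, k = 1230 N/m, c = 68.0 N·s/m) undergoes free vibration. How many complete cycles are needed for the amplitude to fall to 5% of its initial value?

2 cycles

ζ = c/(2√(km)) = 68.0/(2√(1230 × 15.3)) = 68.0/274.4 = 0.2478.
Logarithmic decrement δ = 2πζ/√(1 − ζ²) = 2π × 0.2478/√(1 − 0.0614) = 1.607.
x_n/x₀ = e^(−nδ) ≤ 0.05; take ln: n ≥ ln(1/0.05)/δ = 2.996/1.607 = 1.864.
So 2 complete cycles are required.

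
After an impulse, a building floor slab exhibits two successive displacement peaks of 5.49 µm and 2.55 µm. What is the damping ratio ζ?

Logarithmic decrement δ = (1/n)·ln(x₀/x_n) = (1/1)·ln(5.49/2.55) = (1/1)·ln(2.153) = 0.7668.
ζ = δ/√(4π² + δ²) = 0.7668/√(39.48 + 0.588) = 0.7668/6.330 = 0.1211.

0.121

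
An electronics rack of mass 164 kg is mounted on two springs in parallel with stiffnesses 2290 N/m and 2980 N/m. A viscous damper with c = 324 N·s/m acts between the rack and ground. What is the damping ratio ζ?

0.174

Parallel springs add: k_eq = 2290 + 2980 = 5270 N/m.
ω_n = √(k_eq/m) = √(5270/164) = 5.669 rad/s.
Critical damping c_c = 2√(k_eq·m) = 2√(5270 × 164) = 1859 N·s/m, so ζ = c/c_c = 324/1859 = 0.1743.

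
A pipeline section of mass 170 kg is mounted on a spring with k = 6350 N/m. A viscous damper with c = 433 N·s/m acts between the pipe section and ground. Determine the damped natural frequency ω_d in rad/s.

ω_n = √(k/m) = √(6350/170) = 6.112 rad/s.
Critical damping c_c = 2√(k·m) = 2√(6350 × 170) = 2078 N·s/m, so ζ = c/c_c = 433/2078 = 0.2084.
ω_d = ω_n√(1 − ζ²) = 6.112 × √(1 − 0.0434) = 5.978 rad/s.

5.98 rad/s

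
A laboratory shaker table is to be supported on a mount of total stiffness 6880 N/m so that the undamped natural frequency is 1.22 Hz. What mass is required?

117 kg

ω_n = 2πf_n = 2π × 1.22 = 7.665 rad/s.
m = k/ω_n² = 6880/7.665² = 6880/58.76 = 117.1 kg.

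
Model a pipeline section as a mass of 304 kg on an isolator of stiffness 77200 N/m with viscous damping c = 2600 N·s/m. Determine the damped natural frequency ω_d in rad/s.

ω_n = √(k/m) = √(77200/304) = 15.94 rad/s.
Critical damping c_c = 2√(k·m) = 2√(77200 × 304) = 9689 N·s/m, so ζ = c/c_c = 2600/9689 = 0.2683.
ω_d = ω_n√(1 − ζ²) = 15.94 × √(1 − 0.0720) = 15.35 rad/s.

15.4 rad/s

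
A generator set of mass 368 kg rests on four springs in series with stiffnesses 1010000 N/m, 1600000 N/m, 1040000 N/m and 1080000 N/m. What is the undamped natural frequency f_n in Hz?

Series springs: 1/k_eq = 1/1010000 + 1/1600000 + 1/1040000 + 1/1080000 = 3.503×10^-6, so k_eq = 285500 N/m.
ω_n = √(k_eq/m) = √(285500/368) = √775.8 = 27.85 rad/s.
f_n = ω_n/(2π) = 27.85/6.283 = 4.433 Hz.

4.43 Hz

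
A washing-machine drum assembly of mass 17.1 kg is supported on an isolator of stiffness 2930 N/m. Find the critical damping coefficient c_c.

448 N·s/m

c_c = 2√(k·m) = 2√(2930 × 17.1) = 2 × 223.8 = 447.7 N·s/m.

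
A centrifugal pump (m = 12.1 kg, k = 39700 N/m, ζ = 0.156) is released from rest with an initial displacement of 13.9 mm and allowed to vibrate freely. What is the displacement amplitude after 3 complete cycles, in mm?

0.708 mm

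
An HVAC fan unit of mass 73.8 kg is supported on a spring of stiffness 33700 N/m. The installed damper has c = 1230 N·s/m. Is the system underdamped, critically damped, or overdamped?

c_c = 2√(k·m) = 3154 N·s/m; ζ = c/c_c = 1230/3154 = 0.390.
Since ζ < 1 the system is underdamped.

underdamped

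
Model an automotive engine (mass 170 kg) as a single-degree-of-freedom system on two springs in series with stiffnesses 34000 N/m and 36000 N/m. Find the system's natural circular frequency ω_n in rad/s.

10.1 rad/s

Series springs: 1/k_eq = 1/34000 + 1/36000 = 5.719×10^-5, so k_eq = 17490 N/m.
ω_n = √(k_eq/m) = √(17490/170) = √102.9 = 10.14 rad/s.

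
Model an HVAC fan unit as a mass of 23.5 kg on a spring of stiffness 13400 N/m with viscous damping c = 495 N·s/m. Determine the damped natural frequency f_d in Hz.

3.41 Hz

ω_n = √(k/m) = √(13400/23.5) = 23.88 rad/s.
Critical damping c_c = 2√(k·m) = 2√(13400 × 23.5) = 1122 N·s/m, so ζ = c/c_c = 495/1122 = 0.4411.
ω_d = ω_n√(1 − ζ²) = 23.88 × √(1 − 0.195) = 21.43 rad/s.
f_d = ω_d/(2π) = 3.411 Hz.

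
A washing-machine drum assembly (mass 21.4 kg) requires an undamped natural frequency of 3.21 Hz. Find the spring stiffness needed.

ω_n = 2πf_n = 2π × 3.21 = 20.17 rad/s.
k = m·ω_n² = 21.4 × 20.17² = 21.4 × 406.8 = 8705 N/m.

8710 N/m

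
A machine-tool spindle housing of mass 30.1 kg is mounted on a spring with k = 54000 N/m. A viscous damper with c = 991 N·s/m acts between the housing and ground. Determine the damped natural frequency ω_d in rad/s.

ω_n = √(k/m) = √(54000/30.1) = 42.36 rad/s.
Critical damping c_c = 2√(k·m) = 2√(54000 × 30.1) = 2550 N·s/m, so ζ = c/c_c = 991/2550 = 0.3887.
ω_d = ω_n√(1 − ζ²) = 42.36 × √(1 − 0.151) = 39.03 rad/s.

39.0 rad/s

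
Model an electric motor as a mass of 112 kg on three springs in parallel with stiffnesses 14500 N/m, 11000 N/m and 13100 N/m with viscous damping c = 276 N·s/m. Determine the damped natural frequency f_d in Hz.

Parallel springs add: k_eq = 14500 + 11000 + 13100 = 38600 N/m.
ω_n = √(k_eq/m) = √(38600/112) = 18.56 rad/s.
Critical damping c_c = 2√(k_eq·m) = 2√(38600 × 112) = 4158 N·s/m, so ζ = c/c_c = 276/4158 = 0.06637.
ω_d = ω_n√(1 − ζ²) = 18.56 × √(1 − 0.00441) = 18.52 rad/s.
f_d = ω_d/(2π) = 2.948 Hz.

2.95 Hz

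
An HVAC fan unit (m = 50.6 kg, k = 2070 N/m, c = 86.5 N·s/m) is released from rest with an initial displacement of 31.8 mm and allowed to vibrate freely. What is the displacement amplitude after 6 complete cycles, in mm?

ζ = c/(2√(km)) = 86.5/(2√(2070 × 50.6)) = 86.5/647.3 = 0.1336.
Logarithmic decrement δ = 2πζ/√(1 − ζ²) = 2π × 0.1336/√(1 − 0.0179) = 0.8473.
After n cycles, x_n/x₀ = e^(−nδ), so x_6 = 31.8 × e^(−6 × 0.8473) = 31.8 × 0.006198 = 0.1971 mm.

0.197 mm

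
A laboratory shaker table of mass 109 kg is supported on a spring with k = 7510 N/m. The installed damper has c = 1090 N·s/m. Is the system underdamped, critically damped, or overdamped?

underdamped

c_c = 2√(k·m) = 1810 N·s/m; ζ = c/c_c = 1090/1810 = 0.602.
Since ζ < 1 the system is underdamped.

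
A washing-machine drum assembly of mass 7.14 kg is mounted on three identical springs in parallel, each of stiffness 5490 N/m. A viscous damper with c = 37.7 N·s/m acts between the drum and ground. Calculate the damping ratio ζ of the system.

Parallel springs add: k_eq = 3 × 5490 = 16470 N/m.
ω_n = √(k_eq/m) = √(16470/7.14) = 48.03 rad/s.
Critical damping c_c = 2√(k_eq·m) = 2√(16470 × 7.14) = 685.8 N·s/m, so ζ = c/c_c = 37.7/685.8 = 0.05497.

0.0550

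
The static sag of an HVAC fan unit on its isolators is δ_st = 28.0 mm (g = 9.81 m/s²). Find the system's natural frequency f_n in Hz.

2.98 Hz

ω_n = √(g/δ_st) = √(9.81/0.0280) = √350.4 = 18.72 rad/s.
f_n = ω_n/(2π) = 18.72/6.283 = 2.979 Hz.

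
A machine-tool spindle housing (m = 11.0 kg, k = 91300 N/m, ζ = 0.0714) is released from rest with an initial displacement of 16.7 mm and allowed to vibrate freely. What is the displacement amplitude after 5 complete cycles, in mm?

Logarithmic decrement δ = 2πζ/√(1 − ζ²) = 2π × 0.07140/√(1 − 0.00510) = 0.4498.
After n cycles, x_n/x₀ = e^(−nδ), so x_5 = 16.7 × e^(−5 × 0.4498) = 16.7 × 0.1055 = 1.762 mm.

1.76 mm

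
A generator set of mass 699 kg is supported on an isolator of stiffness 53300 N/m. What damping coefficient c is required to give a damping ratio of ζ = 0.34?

c_c = 2√(k·m) = 2√(53300 × 699) = 12210 N·s/m.
c = ζ·c_c = 0.34 × 12210 = 4151 N·s/m.

4150 N·s/m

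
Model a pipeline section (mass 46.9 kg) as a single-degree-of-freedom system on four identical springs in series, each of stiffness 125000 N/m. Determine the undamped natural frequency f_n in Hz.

Series springs: 1/k_eq = 4/125000, so k_eq = 125000/4 = 31250 N/m.
ω_n = √(k_eq/m) = √(31250/46.9) = √666.3 = 25.81 rad/s.
f_n = ω_n/(2π) = 25.81/6.283 = 4.108 Hz.

4.11 Hz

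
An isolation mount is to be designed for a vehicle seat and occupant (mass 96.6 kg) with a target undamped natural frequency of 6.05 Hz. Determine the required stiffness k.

140000 N/m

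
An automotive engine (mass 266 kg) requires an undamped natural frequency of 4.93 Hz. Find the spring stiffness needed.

ω_n = 2πf_n = 2π × 4.93 = 30.98 rad/s.
k = m·ω_n² = 266 × 30.98² = 266 × 959.5 = 255200 N/m.

255000 N/m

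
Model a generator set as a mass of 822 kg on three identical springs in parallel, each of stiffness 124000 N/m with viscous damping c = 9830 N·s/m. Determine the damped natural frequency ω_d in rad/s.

20.4 rad/s

Parallel springs add: k_eq = 3 × 124000 = 372000 N/m.
ω_n = √(k_eq/m) = √(372000/822) = 21.27 rad/s.
Critical damping c_c = 2√(k_eq·m) = 2√(372000 × 822) = 34970 N·s/m, so ζ = c/c_c = 9830/34970 = 0.2811.
ω_d = ω_n√(1 − ζ²) = 21.27 × √(1 − 0.0790) = 20.42 rad/s.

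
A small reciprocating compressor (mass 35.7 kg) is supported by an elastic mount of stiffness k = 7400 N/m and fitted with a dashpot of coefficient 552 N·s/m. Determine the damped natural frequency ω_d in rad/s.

ω_n = √(k/m) = √(7400/35.7) = 14.40 rad/s.
Critical damping c_c = 2√(k·m) = 2√(7400 × 35.7) = 1028 N·s/m, so ζ = c/c_c = 552/1028 = 0.5370.
ω_d = ω_n√(1 − ζ²) = 14.40 × √(1 − 0.288) = 12.15 rad/s.

12.1 rad/s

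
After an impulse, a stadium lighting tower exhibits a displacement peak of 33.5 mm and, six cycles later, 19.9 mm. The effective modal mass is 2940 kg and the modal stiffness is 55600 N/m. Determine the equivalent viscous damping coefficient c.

Logarithmic decrement δ = (1/n)·ln(x₀/x_n) = (1/6)·ln(33.5/19.9) = (1/6)·ln(1.683) = 0.08680.
ζ = δ/√(4π² + δ²) = 0.08680/√(39.48 + 0.00753) = 0.08680/6.284 = 0.01381.
c = ζ · 2√(km) = 0.01381 × 2√(55600 × 2940) = 0.01381 × 25570 = 353.2 N·s/m.

353 N·s/m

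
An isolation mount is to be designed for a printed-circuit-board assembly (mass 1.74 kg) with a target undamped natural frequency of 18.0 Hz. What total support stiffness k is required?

22300 N/m

ω_n = 2πf_n = 2π × 18.0 = 113.1 rad/s.
k = m·ω_n² = 1.74 × 113.1² = 1.74 × 12790 = 22260 N/m.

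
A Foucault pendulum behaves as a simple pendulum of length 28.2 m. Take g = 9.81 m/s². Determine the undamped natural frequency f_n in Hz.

For a simple pendulum ω_n = √(g/L) = √(9.81/28.2) = √0.3479 = 0.5898 rad/s.
f_n = ω_n/(2π) = 0.5898/6.283 = 0.09387 Hz.

0.0939 Hz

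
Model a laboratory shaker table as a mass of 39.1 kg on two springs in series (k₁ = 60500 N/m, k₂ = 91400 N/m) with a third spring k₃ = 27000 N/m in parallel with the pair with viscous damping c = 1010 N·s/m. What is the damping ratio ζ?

0.321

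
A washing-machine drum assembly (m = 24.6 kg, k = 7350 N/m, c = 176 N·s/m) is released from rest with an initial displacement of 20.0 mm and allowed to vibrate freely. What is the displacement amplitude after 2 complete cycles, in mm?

ζ = c/(2√(km)) = 176/(2√(7350 × 24.6)) = 176/850.4 = 0.2070.
Logarithmic decrement δ = 2πζ/√(1 − ζ²) = 2π × 0.2070/√(1 − 0.0428) = 1.329.
After n cycles, x_n/x₀ = e^(−nδ), so x_2 = 20.0 × e^(−2 × 1.329) = 20.0 × 0.07007 = 1.401 mm.

1.40 mm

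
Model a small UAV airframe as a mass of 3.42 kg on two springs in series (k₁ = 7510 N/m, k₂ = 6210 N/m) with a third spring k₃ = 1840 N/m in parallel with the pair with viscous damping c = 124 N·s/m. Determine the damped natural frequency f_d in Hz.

Series pair: k_s = k₁k₂/(k₁+k₂) = (7510)(6210)/(7510 + 6210) = 3399 N/m. In parallel with k₃: k_eq = 3399 + 1840 = 5239 N/m.
ω_n = √(k_eq/m) = √(5239/3.42) = 39.14 rad/s.
Critical damping c_c = 2√(k_eq·m) = 2√(5239 × 3.42) = 267.7 N·s/m, so ζ = c/c_c = 124/267.7 = 0.4632.
ω_d = ω_n√(1 − ζ²) = 39.14 × √(1 − 0.215) = 34.69 rad/s.
f_d = ω_d/(2π) = 5.521 Hz.

5.52 Hz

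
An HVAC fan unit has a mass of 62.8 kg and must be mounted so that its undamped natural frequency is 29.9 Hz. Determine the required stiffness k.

2220000 N/m

ω_n = 2πf_n = 2π × 29.9 = 187.9 rad/s.
k = m·ω_n² = 62.8 × 187.9² = 62.8 × 35290 = 2216000 N/m.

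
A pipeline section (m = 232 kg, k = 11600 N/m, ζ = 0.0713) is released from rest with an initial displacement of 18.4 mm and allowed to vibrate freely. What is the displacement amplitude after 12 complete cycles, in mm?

0.0840 mm

Logarithmic decrement δ = 2πζ/√(1 − ζ²) = 2π × 0.07130/√(1 − 0.00508) = 0.4491.
After n cycles, x_n/x₀ = e^(−nδ), so x_12 = 18.4 × e^(−12 × 0.4491) = 18.4 × 0.004564 = 0.08397 mm.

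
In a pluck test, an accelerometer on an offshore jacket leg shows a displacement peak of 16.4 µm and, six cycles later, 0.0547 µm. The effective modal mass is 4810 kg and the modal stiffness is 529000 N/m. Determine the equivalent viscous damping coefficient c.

Logarithmic decrement δ = (1/n)·ln(x₀/x_n) = (1/6)·ln(16.4/0.0547) = (1/6)·ln(299.8) = 0.9505.
ζ = δ/√(4π² + δ²) = 0.9505/√(39.48 + 0.904) = 0.9505/6.355 = 0.1496.
c = ζ · 2√(km) = 0.1496 × 2√(529000 × 4810) = 0.1496 × 100900 = 15090 N·s/m.

15100 N·s/m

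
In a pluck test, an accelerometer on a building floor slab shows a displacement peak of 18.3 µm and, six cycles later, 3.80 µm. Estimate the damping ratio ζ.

0.0417

Logarithmic decrement δ = (1/n)·ln(x₀/x_n) = (1/6)·ln(18.3/3.80) = (1/6)·ln(4.816) = 0.2620.
ζ = δ/√(4π² + δ²) = 0.2620/√(39.48 + 0.0686) = 0.2620/6.289 = 0.04166.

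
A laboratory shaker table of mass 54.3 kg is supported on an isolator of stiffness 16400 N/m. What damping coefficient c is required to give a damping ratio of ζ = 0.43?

812 N·s/m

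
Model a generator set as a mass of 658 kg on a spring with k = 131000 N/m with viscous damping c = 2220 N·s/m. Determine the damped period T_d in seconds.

ω_n = √(k/m) = √(131000/658) = 14.11 rad/s.
Critical damping c_c = 2√(k·m) = 2√(131000 × 658) = 18570 N·s/m, so ζ = c/c_c = 2220/18570 = 0.1196.
ω_d = ω_n√(1 − ζ²) = 14.11 × √(1 − 0.0143) = 14.01 rad/s.
T_d = 2π/ω_d = 0.4485 s.

0.449 s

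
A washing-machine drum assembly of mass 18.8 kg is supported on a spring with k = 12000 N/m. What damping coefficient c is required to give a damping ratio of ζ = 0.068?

c_c = 2√(k·m) = 2√(12000 × 18.8) = 949.9 N·s/m.
c = ζ·c_c = 0.068 × 949.9 = 64.60 N·s/m.

64.6 N·s/m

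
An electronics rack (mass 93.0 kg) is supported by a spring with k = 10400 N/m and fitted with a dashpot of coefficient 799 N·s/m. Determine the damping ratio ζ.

0.406

ω_n = √(k/m) = √(10400/93.0) = 10.57 rad/s.
Critical damping c_c = 2√(k·m) = 2√(10400 × 93.0) = 1967 N·s/m, so ζ = c/c_c = 799/1967 = 0.4062.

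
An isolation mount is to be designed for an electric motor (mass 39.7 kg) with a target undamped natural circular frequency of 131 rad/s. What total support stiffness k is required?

k = m·ω_n² = 39.7 × 131.0² = 39.7 × 17160 = 681300 N/m.

681000 N/m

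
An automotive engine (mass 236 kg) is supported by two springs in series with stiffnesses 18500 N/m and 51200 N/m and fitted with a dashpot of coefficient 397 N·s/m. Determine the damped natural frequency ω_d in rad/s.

Series springs: 1/k_eq = 1/18500 + 1/51200 = 7.359×10^-5, so k_eq = 13590 N/m.
ω_n = √(k_eq/m) = √(13590/236) = 7.588 rad/s.
Critical damping c_c = 2√(k_eq·m) = 2√(13590 × 236) = 3582 N·s/m, so ζ = c/c_c = 397/3582 = 0.1108.
ω_d = ω_n√(1 − ζ²) = 7.588 × √(1 − 0.0123) = 7.542 rad/s.

7.54 rad/s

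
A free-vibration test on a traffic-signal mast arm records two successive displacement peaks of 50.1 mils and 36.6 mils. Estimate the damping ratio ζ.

0.0499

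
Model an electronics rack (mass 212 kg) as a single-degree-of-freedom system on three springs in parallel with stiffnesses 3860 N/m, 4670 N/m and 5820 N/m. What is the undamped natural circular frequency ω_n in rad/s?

Parallel springs add: k_eq = 3860 + 4670 + 5820 = 14350 N/m.
ω_n = √(k_eq/m) = √(14350/212) = √67.69 = 8.227 rad/s.

8.23 rad/s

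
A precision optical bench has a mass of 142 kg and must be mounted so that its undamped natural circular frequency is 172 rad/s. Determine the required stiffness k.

4200000 N/m

k = m·ω_n² = 142 × 172.0² = 142 × 29580 = 4201000 N/m.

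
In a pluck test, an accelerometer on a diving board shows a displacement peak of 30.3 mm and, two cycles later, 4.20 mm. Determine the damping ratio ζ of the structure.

Logarithmic decrement δ = (1/n)·ln(x₀/x_n) = (1/2)·ln(30.3/4.20) = (1/2)·ln(7.214) = 0.9880.
ζ = δ/√(4π² + δ²) = 0.9880/√(39.48 + 0.976) = 0.9880/6.360 = 0.1553.

0.155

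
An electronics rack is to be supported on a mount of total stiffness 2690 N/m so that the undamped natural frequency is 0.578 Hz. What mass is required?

204 kg

ω_n = 2πf_n = 2π × 0.578 = 3.632 rad/s.
m = k/ω_n² = 2690/3.632² = 2690/13.19 = 204.0 kg.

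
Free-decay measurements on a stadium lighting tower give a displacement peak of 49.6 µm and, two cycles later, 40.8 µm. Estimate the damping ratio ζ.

0.0155

Logarithmic decrement δ = (1/n)·ln(x₀/x_n) = (1/2)·ln(49.6/40.8) = (1/2)·ln(1.216) = 0.09765.
ζ = δ/√(4π² + δ²) = 0.09765/√(39.48 + 0.00954) = 0.09765/6.284 = 0.01554.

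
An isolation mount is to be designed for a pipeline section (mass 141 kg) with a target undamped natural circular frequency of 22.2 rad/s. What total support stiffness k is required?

69500 N/m

k = m·ω_n² = 141 × 22.20² = 141 × 492.8 = 69490 N/m.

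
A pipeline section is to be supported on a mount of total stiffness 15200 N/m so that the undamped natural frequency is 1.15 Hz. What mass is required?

ω_n = 2πf_n = 2π × 1.15 = 7.226 rad/s.
m = k/ω_n² = 15200/7.226² = 15200/52.21 = 291.1 kg.

291 kg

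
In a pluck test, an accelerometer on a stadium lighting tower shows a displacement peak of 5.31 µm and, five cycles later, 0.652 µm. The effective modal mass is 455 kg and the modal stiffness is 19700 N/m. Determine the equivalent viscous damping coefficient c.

Logarithmic decrement δ = (1/n)·ln(x₀/x_n) = (1/5)·ln(5.31/0.652) = (1/5)·ln(8.144) = 0.4195.
ζ = δ/√(4π² + δ²) = 0.4195/√(39.48 + 0.176) = 0.4195/6.297 = 0.06661.
c = ζ · 2√(km) = 0.06661 × 2√(19700 × 455) = 0.06661 × 5988 = 398.9 N·s/m.

399 N·s/m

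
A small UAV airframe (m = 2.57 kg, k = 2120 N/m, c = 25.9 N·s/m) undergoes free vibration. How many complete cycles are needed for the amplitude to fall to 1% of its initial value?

5 cycles

ζ = c/(2√(km)) = 25.9/(2√(2120 × 2.57)) = 25.9/147.6 = 0.1754.
Logarithmic decrement δ = 2πζ/√(1 − ζ²) = 2π × 0.1754/√(1 − 0.0308) = 1.120.
x_n/x₀ = e^(−nδ) ≤ 0.01; take ln: n ≥ ln(1/0.01)/δ = 4.605/1.120 = 4.113.
So 5 complete cycles are required.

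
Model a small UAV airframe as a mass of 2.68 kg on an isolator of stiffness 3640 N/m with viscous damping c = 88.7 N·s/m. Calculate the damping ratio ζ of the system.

ω_n = √(k/m) = √(3640/2.68) = 36.85 rad/s.
Critical damping c_c = 2√(k·m) = 2√(3640 × 2.68) = 197.5 N·s/m, so ζ = c/c_c = 88.7/197.5 = 0.4490.

0.449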